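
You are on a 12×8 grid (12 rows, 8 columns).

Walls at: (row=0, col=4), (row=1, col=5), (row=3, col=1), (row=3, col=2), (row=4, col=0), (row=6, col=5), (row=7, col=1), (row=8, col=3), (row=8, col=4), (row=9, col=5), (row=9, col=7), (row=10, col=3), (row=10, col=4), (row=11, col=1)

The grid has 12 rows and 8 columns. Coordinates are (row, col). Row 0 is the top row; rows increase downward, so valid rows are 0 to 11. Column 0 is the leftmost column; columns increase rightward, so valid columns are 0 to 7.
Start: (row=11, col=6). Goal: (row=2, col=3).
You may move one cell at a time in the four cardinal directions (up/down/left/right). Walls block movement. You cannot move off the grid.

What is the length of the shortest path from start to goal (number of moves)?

Answer: Shortest path length: 12

Derivation:
BFS from (row=11, col=6) until reaching (row=2, col=3):
  Distance 0: (row=11, col=6)
  Distance 1: (row=10, col=6), (row=11, col=5), (row=11, col=7)
  Distance 2: (row=9, col=6), (row=10, col=5), (row=10, col=7), (row=11, col=4)
  Distance 3: (row=8, col=6), (row=11, col=3)
  Distance 4: (row=7, col=6), (row=8, col=5), (row=8, col=7), (row=11, col=2)
  Distance 5: (row=6, col=6), (row=7, col=5), (row=7, col=7), (row=10, col=2)
  Distance 6: (row=5, col=6), (row=6, col=7), (row=7, col=4), (row=9, col=2), (row=10, col=1)
  Distance 7: (row=4, col=6), (row=5, col=5), (row=5, col=7), (row=6, col=4), (row=7, col=3), (row=8, col=2), (row=9, col=1), (row=9, col=3), (row=10, col=0)
  Distance 8: (row=3, col=6), (row=4, col=5), (row=4, col=7), (row=5, col=4), (row=6, col=3), (row=7, col=2), (row=8, col=1), (row=9, col=0), (row=9, col=4), (row=11, col=0)
  Distance 9: (row=2, col=6), (row=3, col=5), (row=3, col=7), (row=4, col=4), (row=5, col=3), (row=6, col=2), (row=8, col=0)
  Distance 10: (row=1, col=6), (row=2, col=5), (row=2, col=7), (row=3, col=4), (row=4, col=3), (row=5, col=2), (row=6, col=1), (row=7, col=0)
  Distance 11: (row=0, col=6), (row=1, col=7), (row=2, col=4), (row=3, col=3), (row=4, col=2), (row=5, col=1), (row=6, col=0)
  Distance 12: (row=0, col=5), (row=0, col=7), (row=1, col=4), (row=2, col=3), (row=4, col=1), (row=5, col=0)  <- goal reached here
One shortest path (12 moves): (row=11, col=6) -> (row=10, col=6) -> (row=9, col=6) -> (row=8, col=6) -> (row=8, col=5) -> (row=7, col=5) -> (row=7, col=4) -> (row=7, col=3) -> (row=6, col=3) -> (row=5, col=3) -> (row=4, col=3) -> (row=3, col=3) -> (row=2, col=3)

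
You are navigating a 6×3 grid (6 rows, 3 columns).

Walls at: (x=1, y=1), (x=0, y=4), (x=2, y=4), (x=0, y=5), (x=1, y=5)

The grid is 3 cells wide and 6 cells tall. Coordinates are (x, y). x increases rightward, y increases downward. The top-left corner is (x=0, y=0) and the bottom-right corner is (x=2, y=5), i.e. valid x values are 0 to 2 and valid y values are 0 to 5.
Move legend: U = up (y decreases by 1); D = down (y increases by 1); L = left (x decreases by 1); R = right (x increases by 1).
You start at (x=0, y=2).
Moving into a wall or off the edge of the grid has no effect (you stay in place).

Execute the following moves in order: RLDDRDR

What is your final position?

Start: (x=0, y=2)
  R (right): (x=0, y=2) -> (x=1, y=2)
  L (left): (x=1, y=2) -> (x=0, y=2)
  D (down): (x=0, y=2) -> (x=0, y=3)
  D (down): blocked, stay at (x=0, y=3)
  R (right): (x=0, y=3) -> (x=1, y=3)
  D (down): (x=1, y=3) -> (x=1, y=4)
  R (right): blocked, stay at (x=1, y=4)
Final: (x=1, y=4)

Answer: Final position: (x=1, y=4)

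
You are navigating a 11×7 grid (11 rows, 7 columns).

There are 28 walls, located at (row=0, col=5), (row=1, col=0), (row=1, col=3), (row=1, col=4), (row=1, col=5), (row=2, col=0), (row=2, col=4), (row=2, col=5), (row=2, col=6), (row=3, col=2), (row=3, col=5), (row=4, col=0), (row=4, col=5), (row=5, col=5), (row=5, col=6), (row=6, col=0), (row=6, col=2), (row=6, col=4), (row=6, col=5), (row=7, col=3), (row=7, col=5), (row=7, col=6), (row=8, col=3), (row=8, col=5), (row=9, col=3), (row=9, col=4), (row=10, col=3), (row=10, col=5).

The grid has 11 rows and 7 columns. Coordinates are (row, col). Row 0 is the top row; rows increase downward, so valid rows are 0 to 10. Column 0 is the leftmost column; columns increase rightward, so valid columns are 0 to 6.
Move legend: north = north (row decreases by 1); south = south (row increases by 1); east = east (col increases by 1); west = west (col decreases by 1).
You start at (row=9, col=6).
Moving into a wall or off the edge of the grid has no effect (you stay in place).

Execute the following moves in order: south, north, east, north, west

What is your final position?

Answer: Final position: (row=8, col=6)

Derivation:
Start: (row=9, col=6)
  south (south): (row=9, col=6) -> (row=10, col=6)
  north (north): (row=10, col=6) -> (row=9, col=6)
  east (east): blocked, stay at (row=9, col=6)
  north (north): (row=9, col=6) -> (row=8, col=6)
  west (west): blocked, stay at (row=8, col=6)
Final: (row=8, col=6)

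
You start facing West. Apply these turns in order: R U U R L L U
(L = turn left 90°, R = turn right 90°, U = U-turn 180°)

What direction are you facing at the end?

Answer: Final heading: East

Derivation:
Start: West
  R (right (90° clockwise)) -> North
  U (U-turn (180°)) -> South
  U (U-turn (180°)) -> North
  R (right (90° clockwise)) -> East
  L (left (90° counter-clockwise)) -> North
  L (left (90° counter-clockwise)) -> West
  U (U-turn (180°)) -> East
Final: East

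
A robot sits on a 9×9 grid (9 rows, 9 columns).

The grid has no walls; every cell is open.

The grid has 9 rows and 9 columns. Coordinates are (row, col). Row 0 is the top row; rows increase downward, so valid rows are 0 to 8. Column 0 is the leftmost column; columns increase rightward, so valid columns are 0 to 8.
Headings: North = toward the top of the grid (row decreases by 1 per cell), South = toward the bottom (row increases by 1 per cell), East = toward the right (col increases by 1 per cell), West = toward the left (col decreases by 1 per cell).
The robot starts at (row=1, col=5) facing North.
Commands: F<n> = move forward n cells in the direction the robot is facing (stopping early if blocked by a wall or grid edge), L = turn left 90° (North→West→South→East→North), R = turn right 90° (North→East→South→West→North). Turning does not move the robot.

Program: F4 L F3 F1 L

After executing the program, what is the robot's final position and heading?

Answer: Final position: (row=0, col=1), facing South

Derivation:
Start: (row=1, col=5), facing North
  F4: move forward 1/4 (blocked), now at (row=0, col=5)
  L: turn left, now facing West
  F3: move forward 3, now at (row=0, col=2)
  F1: move forward 1, now at (row=0, col=1)
  L: turn left, now facing South
Final: (row=0, col=1), facing South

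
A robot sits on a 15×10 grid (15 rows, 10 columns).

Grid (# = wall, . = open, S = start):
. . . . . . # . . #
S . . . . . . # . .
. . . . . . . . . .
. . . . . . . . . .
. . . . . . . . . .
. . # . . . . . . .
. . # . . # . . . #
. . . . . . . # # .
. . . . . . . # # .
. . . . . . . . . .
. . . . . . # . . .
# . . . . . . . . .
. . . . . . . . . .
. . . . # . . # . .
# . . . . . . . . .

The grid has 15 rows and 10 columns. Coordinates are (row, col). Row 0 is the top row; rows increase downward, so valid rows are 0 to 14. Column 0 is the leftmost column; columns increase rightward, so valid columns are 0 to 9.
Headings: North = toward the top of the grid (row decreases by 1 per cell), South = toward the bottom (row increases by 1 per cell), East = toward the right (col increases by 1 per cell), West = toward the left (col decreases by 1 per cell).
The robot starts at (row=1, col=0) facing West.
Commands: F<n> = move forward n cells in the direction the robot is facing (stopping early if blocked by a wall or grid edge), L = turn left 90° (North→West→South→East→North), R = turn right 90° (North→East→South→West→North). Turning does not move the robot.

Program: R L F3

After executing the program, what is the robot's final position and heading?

Start: (row=1, col=0), facing West
  R: turn right, now facing North
  L: turn left, now facing West
  F3: move forward 0/3 (blocked), now at (row=1, col=0)
Final: (row=1, col=0), facing West

Answer: Final position: (row=1, col=0), facing West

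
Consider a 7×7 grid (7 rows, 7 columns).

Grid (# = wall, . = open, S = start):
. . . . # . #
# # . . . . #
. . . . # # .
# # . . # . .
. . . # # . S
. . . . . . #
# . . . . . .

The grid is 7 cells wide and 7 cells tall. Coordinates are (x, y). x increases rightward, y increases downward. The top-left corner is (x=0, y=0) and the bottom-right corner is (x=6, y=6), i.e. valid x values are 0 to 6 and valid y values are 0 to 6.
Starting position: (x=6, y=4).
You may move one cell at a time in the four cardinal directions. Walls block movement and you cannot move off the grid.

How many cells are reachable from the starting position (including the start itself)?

Answer: Reachable cells: 35

Derivation:
BFS flood-fill from (x=6, y=4):
  Distance 0: (x=6, y=4)
  Distance 1: (x=6, y=3), (x=5, y=4)
  Distance 2: (x=6, y=2), (x=5, y=3), (x=5, y=5)
  Distance 3: (x=4, y=5), (x=5, y=6)
  Distance 4: (x=3, y=5), (x=4, y=6), (x=6, y=6)
  Distance 5: (x=2, y=5), (x=3, y=6)
  Distance 6: (x=2, y=4), (x=1, y=5), (x=2, y=6)
  Distance 7: (x=2, y=3), (x=1, y=4), (x=0, y=5), (x=1, y=6)
  Distance 8: (x=2, y=2), (x=3, y=3), (x=0, y=4)
  Distance 9: (x=2, y=1), (x=1, y=2), (x=3, y=2)
  Distance 10: (x=2, y=0), (x=3, y=1), (x=0, y=2)
  Distance 11: (x=1, y=0), (x=3, y=0), (x=4, y=1)
  Distance 12: (x=0, y=0), (x=5, y=1)
  Distance 13: (x=5, y=0)
Total reachable: 35 (grid has 35 open cells total)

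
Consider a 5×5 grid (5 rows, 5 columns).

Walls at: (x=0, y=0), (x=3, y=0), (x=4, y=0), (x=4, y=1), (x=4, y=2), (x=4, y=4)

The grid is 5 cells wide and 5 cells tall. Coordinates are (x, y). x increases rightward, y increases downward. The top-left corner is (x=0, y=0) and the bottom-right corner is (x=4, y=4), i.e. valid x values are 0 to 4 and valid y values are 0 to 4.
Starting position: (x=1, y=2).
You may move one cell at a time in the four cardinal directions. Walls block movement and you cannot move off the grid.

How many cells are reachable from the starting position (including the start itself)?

Answer: Reachable cells: 19

Derivation:
BFS flood-fill from (x=1, y=2):
  Distance 0: (x=1, y=2)
  Distance 1: (x=1, y=1), (x=0, y=2), (x=2, y=2), (x=1, y=3)
  Distance 2: (x=1, y=0), (x=0, y=1), (x=2, y=1), (x=3, y=2), (x=0, y=3), (x=2, y=3), (x=1, y=4)
  Distance 3: (x=2, y=0), (x=3, y=1), (x=3, y=3), (x=0, y=4), (x=2, y=4)
  Distance 4: (x=4, y=3), (x=3, y=4)
Total reachable: 19 (grid has 19 open cells total)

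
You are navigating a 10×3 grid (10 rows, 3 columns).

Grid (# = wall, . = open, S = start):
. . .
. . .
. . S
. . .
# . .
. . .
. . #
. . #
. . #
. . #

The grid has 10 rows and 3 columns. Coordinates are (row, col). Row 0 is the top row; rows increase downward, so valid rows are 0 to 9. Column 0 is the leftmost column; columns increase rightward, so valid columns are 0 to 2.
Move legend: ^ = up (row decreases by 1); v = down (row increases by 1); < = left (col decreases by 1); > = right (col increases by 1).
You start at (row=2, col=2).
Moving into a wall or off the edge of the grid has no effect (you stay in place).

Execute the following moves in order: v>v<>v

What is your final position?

Start: (row=2, col=2)
  v (down): (row=2, col=2) -> (row=3, col=2)
  > (right): blocked, stay at (row=3, col=2)
  v (down): (row=3, col=2) -> (row=4, col=2)
  < (left): (row=4, col=2) -> (row=4, col=1)
  > (right): (row=4, col=1) -> (row=4, col=2)
  v (down): (row=4, col=2) -> (row=5, col=2)
Final: (row=5, col=2)

Answer: Final position: (row=5, col=2)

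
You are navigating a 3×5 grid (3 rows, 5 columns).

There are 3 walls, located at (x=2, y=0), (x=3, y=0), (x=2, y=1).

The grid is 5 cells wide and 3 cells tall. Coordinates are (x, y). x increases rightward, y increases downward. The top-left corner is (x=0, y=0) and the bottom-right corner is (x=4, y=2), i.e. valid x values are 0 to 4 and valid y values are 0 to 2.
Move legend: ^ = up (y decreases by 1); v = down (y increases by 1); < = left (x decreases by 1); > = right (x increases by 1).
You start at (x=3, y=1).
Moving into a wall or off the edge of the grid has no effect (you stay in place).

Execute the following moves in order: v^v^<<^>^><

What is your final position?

Answer: Final position: (x=4, y=0)

Derivation:
Start: (x=3, y=1)
  v (down): (x=3, y=1) -> (x=3, y=2)
  ^ (up): (x=3, y=2) -> (x=3, y=1)
  v (down): (x=3, y=1) -> (x=3, y=2)
  ^ (up): (x=3, y=2) -> (x=3, y=1)
  < (left): blocked, stay at (x=3, y=1)
  < (left): blocked, stay at (x=3, y=1)
  ^ (up): blocked, stay at (x=3, y=1)
  > (right): (x=3, y=1) -> (x=4, y=1)
  ^ (up): (x=4, y=1) -> (x=4, y=0)
  > (right): blocked, stay at (x=4, y=0)
  < (left): blocked, stay at (x=4, y=0)
Final: (x=4, y=0)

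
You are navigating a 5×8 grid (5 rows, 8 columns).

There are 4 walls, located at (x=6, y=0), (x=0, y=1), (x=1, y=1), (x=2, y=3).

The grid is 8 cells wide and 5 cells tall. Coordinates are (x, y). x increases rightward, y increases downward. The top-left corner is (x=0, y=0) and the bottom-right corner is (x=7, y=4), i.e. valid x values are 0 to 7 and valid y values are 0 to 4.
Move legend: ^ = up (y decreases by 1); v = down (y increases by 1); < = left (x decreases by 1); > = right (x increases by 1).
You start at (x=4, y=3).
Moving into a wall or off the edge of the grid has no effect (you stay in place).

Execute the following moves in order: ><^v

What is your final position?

Answer: Final position: (x=4, y=3)

Derivation:
Start: (x=4, y=3)
  > (right): (x=4, y=3) -> (x=5, y=3)
  < (left): (x=5, y=3) -> (x=4, y=3)
  ^ (up): (x=4, y=3) -> (x=4, y=2)
  v (down): (x=4, y=2) -> (x=4, y=3)
Final: (x=4, y=3)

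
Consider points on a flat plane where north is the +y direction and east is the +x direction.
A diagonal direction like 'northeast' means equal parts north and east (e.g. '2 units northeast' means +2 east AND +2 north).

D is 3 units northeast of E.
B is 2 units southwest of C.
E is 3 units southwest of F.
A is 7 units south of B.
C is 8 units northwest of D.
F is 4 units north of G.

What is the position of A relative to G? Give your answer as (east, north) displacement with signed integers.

Place G at the origin (east=0, north=0).
  F is 4 units north of G: delta (east=+0, north=+4); F at (east=0, north=4).
  E is 3 units southwest of F: delta (east=-3, north=-3); E at (east=-3, north=1).
  D is 3 units northeast of E: delta (east=+3, north=+3); D at (east=0, north=4).
  C is 8 units northwest of D: delta (east=-8, north=+8); C at (east=-8, north=12).
  B is 2 units southwest of C: delta (east=-2, north=-2); B at (east=-10, north=10).
  A is 7 units south of B: delta (east=+0, north=-7); A at (east=-10, north=3).
Therefore A relative to G: (east=-10, north=3).

Answer: A is at (east=-10, north=3) relative to G.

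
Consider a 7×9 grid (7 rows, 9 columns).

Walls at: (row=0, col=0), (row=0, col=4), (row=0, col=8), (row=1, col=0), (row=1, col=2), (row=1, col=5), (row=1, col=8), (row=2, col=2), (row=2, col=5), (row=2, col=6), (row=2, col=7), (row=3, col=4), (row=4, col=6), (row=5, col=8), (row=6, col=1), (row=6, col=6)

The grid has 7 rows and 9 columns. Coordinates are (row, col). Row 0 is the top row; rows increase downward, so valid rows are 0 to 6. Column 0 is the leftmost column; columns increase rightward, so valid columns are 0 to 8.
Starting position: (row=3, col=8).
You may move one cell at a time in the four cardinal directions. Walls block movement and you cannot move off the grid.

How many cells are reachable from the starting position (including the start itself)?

Answer: Reachable cells: 42

Derivation:
BFS flood-fill from (row=3, col=8):
  Distance 0: (row=3, col=8)
  Distance 1: (row=2, col=8), (row=3, col=7), (row=4, col=8)
  Distance 2: (row=3, col=6), (row=4, col=7)
  Distance 3: (row=3, col=5), (row=5, col=7)
  Distance 4: (row=4, col=5), (row=5, col=6), (row=6, col=7)
  Distance 5: (row=4, col=4), (row=5, col=5), (row=6, col=8)
  Distance 6: (row=4, col=3), (row=5, col=4), (row=6, col=5)
  Distance 7: (row=3, col=3), (row=4, col=2), (row=5, col=3), (row=6, col=4)
  Distance 8: (row=2, col=3), (row=3, col=2), (row=4, col=1), (row=5, col=2), (row=6, col=3)
  Distance 9: (row=1, col=3), (row=2, col=4), (row=3, col=1), (row=4, col=0), (row=5, col=1), (row=6, col=2)
  Distance 10: (row=0, col=3), (row=1, col=4), (row=2, col=1), (row=3, col=0), (row=5, col=0)
  Distance 11: (row=0, col=2), (row=1, col=1), (row=2, col=0), (row=6, col=0)
  Distance 12: (row=0, col=1)
Total reachable: 42 (grid has 47 open cells total)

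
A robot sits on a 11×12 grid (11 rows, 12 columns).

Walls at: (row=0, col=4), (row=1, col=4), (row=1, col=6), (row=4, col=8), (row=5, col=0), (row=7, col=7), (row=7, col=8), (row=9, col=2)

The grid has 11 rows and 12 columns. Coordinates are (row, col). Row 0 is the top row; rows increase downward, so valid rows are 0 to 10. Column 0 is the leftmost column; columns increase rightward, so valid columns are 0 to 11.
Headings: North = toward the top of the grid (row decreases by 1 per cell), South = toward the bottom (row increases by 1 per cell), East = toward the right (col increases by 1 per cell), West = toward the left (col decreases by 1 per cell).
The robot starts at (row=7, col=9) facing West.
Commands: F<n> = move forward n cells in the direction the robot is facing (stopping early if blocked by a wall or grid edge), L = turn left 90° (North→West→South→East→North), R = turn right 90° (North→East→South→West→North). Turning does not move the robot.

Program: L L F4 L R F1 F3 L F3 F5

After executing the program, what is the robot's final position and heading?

Answer: Final position: (row=0, col=11), facing North

Derivation:
Start: (row=7, col=9), facing West
  L: turn left, now facing South
  L: turn left, now facing East
  F4: move forward 2/4 (blocked), now at (row=7, col=11)
  L: turn left, now facing North
  R: turn right, now facing East
  F1: move forward 0/1 (blocked), now at (row=7, col=11)
  F3: move forward 0/3 (blocked), now at (row=7, col=11)
  L: turn left, now facing North
  F3: move forward 3, now at (row=4, col=11)
  F5: move forward 4/5 (blocked), now at (row=0, col=11)
Final: (row=0, col=11), facing North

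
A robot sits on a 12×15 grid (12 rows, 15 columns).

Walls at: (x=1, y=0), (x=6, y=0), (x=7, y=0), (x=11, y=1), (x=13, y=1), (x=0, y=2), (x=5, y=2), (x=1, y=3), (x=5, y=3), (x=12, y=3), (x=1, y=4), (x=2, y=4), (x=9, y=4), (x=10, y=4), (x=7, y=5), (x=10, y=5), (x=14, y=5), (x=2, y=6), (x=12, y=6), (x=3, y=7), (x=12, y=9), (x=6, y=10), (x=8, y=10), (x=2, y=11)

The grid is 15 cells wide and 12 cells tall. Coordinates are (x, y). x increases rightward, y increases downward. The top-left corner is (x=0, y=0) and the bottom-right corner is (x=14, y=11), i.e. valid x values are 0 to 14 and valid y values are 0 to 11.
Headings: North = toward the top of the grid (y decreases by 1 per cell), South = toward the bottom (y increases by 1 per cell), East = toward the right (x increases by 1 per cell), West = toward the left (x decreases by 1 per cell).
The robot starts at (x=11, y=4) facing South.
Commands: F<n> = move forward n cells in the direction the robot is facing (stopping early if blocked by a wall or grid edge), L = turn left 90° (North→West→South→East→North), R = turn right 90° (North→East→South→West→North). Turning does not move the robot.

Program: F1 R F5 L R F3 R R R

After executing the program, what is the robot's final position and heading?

Answer: Final position: (x=11, y=5), facing South

Derivation:
Start: (x=11, y=4), facing South
  F1: move forward 1, now at (x=11, y=5)
  R: turn right, now facing West
  F5: move forward 0/5 (blocked), now at (x=11, y=5)
  L: turn left, now facing South
  R: turn right, now facing West
  F3: move forward 0/3 (blocked), now at (x=11, y=5)
  R: turn right, now facing North
  R: turn right, now facing East
  R: turn right, now facing South
Final: (x=11, y=5), facing South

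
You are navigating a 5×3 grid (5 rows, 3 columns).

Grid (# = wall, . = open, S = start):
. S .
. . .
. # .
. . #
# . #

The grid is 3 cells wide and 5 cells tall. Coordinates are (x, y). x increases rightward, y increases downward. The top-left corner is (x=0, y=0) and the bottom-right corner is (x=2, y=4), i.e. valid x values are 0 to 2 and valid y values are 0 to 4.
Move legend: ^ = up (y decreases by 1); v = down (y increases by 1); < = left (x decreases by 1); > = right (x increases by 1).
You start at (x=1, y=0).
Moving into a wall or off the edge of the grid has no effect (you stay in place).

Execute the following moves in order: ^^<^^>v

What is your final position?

Answer: Final position: (x=1, y=1)

Derivation:
Start: (x=1, y=0)
  ^ (up): blocked, stay at (x=1, y=0)
  ^ (up): blocked, stay at (x=1, y=0)
  < (left): (x=1, y=0) -> (x=0, y=0)
  ^ (up): blocked, stay at (x=0, y=0)
  ^ (up): blocked, stay at (x=0, y=0)
  > (right): (x=0, y=0) -> (x=1, y=0)
  v (down): (x=1, y=0) -> (x=1, y=1)
Final: (x=1, y=1)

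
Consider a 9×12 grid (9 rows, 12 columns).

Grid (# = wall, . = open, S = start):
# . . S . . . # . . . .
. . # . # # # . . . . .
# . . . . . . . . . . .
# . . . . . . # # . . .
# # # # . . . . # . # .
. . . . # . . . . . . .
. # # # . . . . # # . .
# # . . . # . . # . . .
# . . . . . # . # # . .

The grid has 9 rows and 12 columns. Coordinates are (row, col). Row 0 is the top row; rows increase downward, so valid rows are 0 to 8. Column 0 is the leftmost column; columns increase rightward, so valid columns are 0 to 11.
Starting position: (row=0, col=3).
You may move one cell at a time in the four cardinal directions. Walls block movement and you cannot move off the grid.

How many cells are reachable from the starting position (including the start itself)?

Answer: Reachable cells: 73

Derivation:
BFS flood-fill from (row=0, col=3):
  Distance 0: (row=0, col=3)
  Distance 1: (row=0, col=2), (row=0, col=4), (row=1, col=3)
  Distance 2: (row=0, col=1), (row=0, col=5), (row=2, col=3)
  Distance 3: (row=0, col=6), (row=1, col=1), (row=2, col=2), (row=2, col=4), (row=3, col=3)
  Distance 4: (row=1, col=0), (row=2, col=1), (row=2, col=5), (row=3, col=2), (row=3, col=4)
  Distance 5: (row=2, col=6), (row=3, col=1), (row=3, col=5), (row=4, col=4)
  Distance 6: (row=2, col=7), (row=3, col=6), (row=4, col=5)
  Distance 7: (row=1, col=7), (row=2, col=8), (row=4, col=6), (row=5, col=5)
  Distance 8: (row=1, col=8), (row=2, col=9), (row=4, col=7), (row=5, col=6), (row=6, col=5)
  Distance 9: (row=0, col=8), (row=1, col=9), (row=2, col=10), (row=3, col=9), (row=5, col=7), (row=6, col=4), (row=6, col=6)
  Distance 10: (row=0, col=9), (row=1, col=10), (row=2, col=11), (row=3, col=10), (row=4, col=9), (row=5, col=8), (row=6, col=7), (row=7, col=4), (row=7, col=6)
  Distance 11: (row=0, col=10), (row=1, col=11), (row=3, col=11), (row=5, col=9), (row=7, col=3), (row=7, col=7), (row=8, col=4)
  Distance 12: (row=0, col=11), (row=4, col=11), (row=5, col=10), (row=7, col=2), (row=8, col=3), (row=8, col=5), (row=8, col=7)
  Distance 13: (row=5, col=11), (row=6, col=10), (row=8, col=2)
  Distance 14: (row=6, col=11), (row=7, col=10), (row=8, col=1)
  Distance 15: (row=7, col=9), (row=7, col=11), (row=8, col=10)
  Distance 16: (row=8, col=11)
Total reachable: 73 (grid has 78 open cells total)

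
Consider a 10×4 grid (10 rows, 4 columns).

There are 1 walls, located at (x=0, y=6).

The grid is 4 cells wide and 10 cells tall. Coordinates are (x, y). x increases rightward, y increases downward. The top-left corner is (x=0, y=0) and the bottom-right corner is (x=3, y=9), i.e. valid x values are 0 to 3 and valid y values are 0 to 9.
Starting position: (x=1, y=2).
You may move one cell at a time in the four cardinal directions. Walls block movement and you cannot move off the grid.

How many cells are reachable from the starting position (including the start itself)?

BFS flood-fill from (x=1, y=2):
  Distance 0: (x=1, y=2)
  Distance 1: (x=1, y=1), (x=0, y=2), (x=2, y=2), (x=1, y=3)
  Distance 2: (x=1, y=0), (x=0, y=1), (x=2, y=1), (x=3, y=2), (x=0, y=3), (x=2, y=3), (x=1, y=4)
  Distance 3: (x=0, y=0), (x=2, y=0), (x=3, y=1), (x=3, y=3), (x=0, y=4), (x=2, y=4), (x=1, y=5)
  Distance 4: (x=3, y=0), (x=3, y=4), (x=0, y=5), (x=2, y=5), (x=1, y=6)
  Distance 5: (x=3, y=5), (x=2, y=6), (x=1, y=7)
  Distance 6: (x=3, y=6), (x=0, y=7), (x=2, y=7), (x=1, y=8)
  Distance 7: (x=3, y=7), (x=0, y=8), (x=2, y=8), (x=1, y=9)
  Distance 8: (x=3, y=8), (x=0, y=9), (x=2, y=9)
  Distance 9: (x=3, y=9)
Total reachable: 39 (grid has 39 open cells total)

Answer: Reachable cells: 39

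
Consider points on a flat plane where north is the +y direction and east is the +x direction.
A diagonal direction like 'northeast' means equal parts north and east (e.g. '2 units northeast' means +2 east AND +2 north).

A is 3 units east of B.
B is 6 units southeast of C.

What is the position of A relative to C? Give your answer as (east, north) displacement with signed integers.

Place C at the origin (east=0, north=0).
  B is 6 units southeast of C: delta (east=+6, north=-6); B at (east=6, north=-6).
  A is 3 units east of B: delta (east=+3, north=+0); A at (east=9, north=-6).
Therefore A relative to C: (east=9, north=-6).

Answer: A is at (east=9, north=-6) relative to C.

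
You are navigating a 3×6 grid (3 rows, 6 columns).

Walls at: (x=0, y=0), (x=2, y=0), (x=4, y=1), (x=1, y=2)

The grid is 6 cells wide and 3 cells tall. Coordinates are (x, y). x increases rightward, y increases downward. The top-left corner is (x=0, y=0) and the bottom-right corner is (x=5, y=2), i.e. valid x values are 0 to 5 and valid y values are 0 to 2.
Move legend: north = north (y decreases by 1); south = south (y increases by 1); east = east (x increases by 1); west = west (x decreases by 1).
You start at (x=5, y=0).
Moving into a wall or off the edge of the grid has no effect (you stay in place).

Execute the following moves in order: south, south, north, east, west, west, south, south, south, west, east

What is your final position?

Start: (x=5, y=0)
  south (south): (x=5, y=0) -> (x=5, y=1)
  south (south): (x=5, y=1) -> (x=5, y=2)
  north (north): (x=5, y=2) -> (x=5, y=1)
  east (east): blocked, stay at (x=5, y=1)
  west (west): blocked, stay at (x=5, y=1)
  west (west): blocked, stay at (x=5, y=1)
  south (south): (x=5, y=1) -> (x=5, y=2)
  south (south): blocked, stay at (x=5, y=2)
  south (south): blocked, stay at (x=5, y=2)
  west (west): (x=5, y=2) -> (x=4, y=2)
  east (east): (x=4, y=2) -> (x=5, y=2)
Final: (x=5, y=2)

Answer: Final position: (x=5, y=2)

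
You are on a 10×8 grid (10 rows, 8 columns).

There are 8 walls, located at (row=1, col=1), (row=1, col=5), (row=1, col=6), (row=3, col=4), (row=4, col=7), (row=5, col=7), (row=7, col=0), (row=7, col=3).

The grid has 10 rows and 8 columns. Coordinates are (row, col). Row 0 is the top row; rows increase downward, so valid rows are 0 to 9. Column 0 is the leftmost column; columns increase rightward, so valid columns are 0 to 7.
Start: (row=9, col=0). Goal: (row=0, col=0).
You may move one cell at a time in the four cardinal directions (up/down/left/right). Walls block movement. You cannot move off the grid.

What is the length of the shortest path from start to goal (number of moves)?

Answer: Shortest path length: 11

Derivation:
BFS from (row=9, col=0) until reaching (row=0, col=0):
  Distance 0: (row=9, col=0)
  Distance 1: (row=8, col=0), (row=9, col=1)
  Distance 2: (row=8, col=1), (row=9, col=2)
  Distance 3: (row=7, col=1), (row=8, col=2), (row=9, col=3)
  Distance 4: (row=6, col=1), (row=7, col=2), (row=8, col=3), (row=9, col=4)
  Distance 5: (row=5, col=1), (row=6, col=0), (row=6, col=2), (row=8, col=4), (row=9, col=5)
  Distance 6: (row=4, col=1), (row=5, col=0), (row=5, col=2), (row=6, col=3), (row=7, col=4), (row=8, col=5), (row=9, col=6)
  Distance 7: (row=3, col=1), (row=4, col=0), (row=4, col=2), (row=5, col=3), (row=6, col=4), (row=7, col=5), (row=8, col=6), (row=9, col=7)
  Distance 8: (row=2, col=1), (row=3, col=0), (row=3, col=2), (row=4, col=3), (row=5, col=4), (row=6, col=5), (row=7, col=6), (row=8, col=7)
  Distance 9: (row=2, col=0), (row=2, col=2), (row=3, col=3), (row=4, col=4), (row=5, col=5), (row=6, col=6), (row=7, col=7)
  Distance 10: (row=1, col=0), (row=1, col=2), (row=2, col=3), (row=4, col=5), (row=5, col=6), (row=6, col=7)
  Distance 11: (row=0, col=0), (row=0, col=2), (row=1, col=3), (row=2, col=4), (row=3, col=5), (row=4, col=6)  <- goal reached here
One shortest path (11 moves): (row=9, col=0) -> (row=9, col=1) -> (row=8, col=1) -> (row=7, col=1) -> (row=6, col=1) -> (row=6, col=0) -> (row=5, col=0) -> (row=4, col=0) -> (row=3, col=0) -> (row=2, col=0) -> (row=1, col=0) -> (row=0, col=0)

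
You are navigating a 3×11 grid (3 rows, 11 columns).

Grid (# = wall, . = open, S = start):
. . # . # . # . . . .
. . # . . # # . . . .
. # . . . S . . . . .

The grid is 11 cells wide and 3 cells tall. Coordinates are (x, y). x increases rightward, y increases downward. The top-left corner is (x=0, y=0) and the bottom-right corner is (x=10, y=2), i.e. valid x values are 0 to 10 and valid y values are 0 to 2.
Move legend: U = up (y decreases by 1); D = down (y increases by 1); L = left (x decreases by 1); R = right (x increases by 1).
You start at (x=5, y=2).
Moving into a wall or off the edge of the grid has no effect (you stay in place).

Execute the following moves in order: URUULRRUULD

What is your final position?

Answer: Final position: (x=7, y=1)

Derivation:
Start: (x=5, y=2)
  U (up): blocked, stay at (x=5, y=2)
  R (right): (x=5, y=2) -> (x=6, y=2)
  U (up): blocked, stay at (x=6, y=2)
  U (up): blocked, stay at (x=6, y=2)
  L (left): (x=6, y=2) -> (x=5, y=2)
  R (right): (x=5, y=2) -> (x=6, y=2)
  R (right): (x=6, y=2) -> (x=7, y=2)
  U (up): (x=7, y=2) -> (x=7, y=1)
  U (up): (x=7, y=1) -> (x=7, y=0)
  L (left): blocked, stay at (x=7, y=0)
  D (down): (x=7, y=0) -> (x=7, y=1)
Final: (x=7, y=1)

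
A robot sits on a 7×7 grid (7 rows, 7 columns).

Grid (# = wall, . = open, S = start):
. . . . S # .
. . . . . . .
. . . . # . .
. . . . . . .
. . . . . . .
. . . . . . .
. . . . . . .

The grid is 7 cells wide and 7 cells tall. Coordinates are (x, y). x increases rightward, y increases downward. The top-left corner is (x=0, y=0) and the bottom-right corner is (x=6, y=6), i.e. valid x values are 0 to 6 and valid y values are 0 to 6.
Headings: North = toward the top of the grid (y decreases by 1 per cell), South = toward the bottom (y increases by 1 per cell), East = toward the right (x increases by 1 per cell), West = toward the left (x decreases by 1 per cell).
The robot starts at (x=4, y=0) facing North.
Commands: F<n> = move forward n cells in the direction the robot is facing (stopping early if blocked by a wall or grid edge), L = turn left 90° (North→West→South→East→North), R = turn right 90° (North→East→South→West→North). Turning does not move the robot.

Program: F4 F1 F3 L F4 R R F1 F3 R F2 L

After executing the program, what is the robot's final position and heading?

Answer: Final position: (x=4, y=1), facing East

Derivation:
Start: (x=4, y=0), facing North
  F4: move forward 0/4 (blocked), now at (x=4, y=0)
  F1: move forward 0/1 (blocked), now at (x=4, y=0)
  F3: move forward 0/3 (blocked), now at (x=4, y=0)
  L: turn left, now facing West
  F4: move forward 4, now at (x=0, y=0)
  R: turn right, now facing North
  R: turn right, now facing East
  F1: move forward 1, now at (x=1, y=0)
  F3: move forward 3, now at (x=4, y=0)
  R: turn right, now facing South
  F2: move forward 1/2 (blocked), now at (x=4, y=1)
  L: turn left, now facing East
Final: (x=4, y=1), facing East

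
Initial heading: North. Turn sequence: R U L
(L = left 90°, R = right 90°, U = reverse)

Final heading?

Start: North
  R (right (90° clockwise)) -> East
  U (U-turn (180°)) -> West
  L (left (90° counter-clockwise)) -> South
Final: South

Answer: Final heading: South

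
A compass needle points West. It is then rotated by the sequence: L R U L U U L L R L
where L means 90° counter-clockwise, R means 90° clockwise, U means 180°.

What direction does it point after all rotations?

Start: West
  L (left (90° counter-clockwise)) -> South
  R (right (90° clockwise)) -> West
  U (U-turn (180°)) -> East
  L (left (90° counter-clockwise)) -> North
  U (U-turn (180°)) -> South
  U (U-turn (180°)) -> North
  L (left (90° counter-clockwise)) -> West
  L (left (90° counter-clockwise)) -> South
  R (right (90° clockwise)) -> West
  L (left (90° counter-clockwise)) -> South
Final: South

Answer: Final heading: South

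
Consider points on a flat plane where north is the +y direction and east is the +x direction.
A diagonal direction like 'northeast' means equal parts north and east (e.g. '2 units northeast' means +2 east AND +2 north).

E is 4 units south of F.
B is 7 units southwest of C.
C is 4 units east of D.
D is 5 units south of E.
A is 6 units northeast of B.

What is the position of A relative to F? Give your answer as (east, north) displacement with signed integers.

Place F at the origin (east=0, north=0).
  E is 4 units south of F: delta (east=+0, north=-4); E at (east=0, north=-4).
  D is 5 units south of E: delta (east=+0, north=-5); D at (east=0, north=-9).
  C is 4 units east of D: delta (east=+4, north=+0); C at (east=4, north=-9).
  B is 7 units southwest of C: delta (east=-7, north=-7); B at (east=-3, north=-16).
  A is 6 units northeast of B: delta (east=+6, north=+6); A at (east=3, north=-10).
Therefore A relative to F: (east=3, north=-10).

Answer: A is at (east=3, north=-10) relative to F.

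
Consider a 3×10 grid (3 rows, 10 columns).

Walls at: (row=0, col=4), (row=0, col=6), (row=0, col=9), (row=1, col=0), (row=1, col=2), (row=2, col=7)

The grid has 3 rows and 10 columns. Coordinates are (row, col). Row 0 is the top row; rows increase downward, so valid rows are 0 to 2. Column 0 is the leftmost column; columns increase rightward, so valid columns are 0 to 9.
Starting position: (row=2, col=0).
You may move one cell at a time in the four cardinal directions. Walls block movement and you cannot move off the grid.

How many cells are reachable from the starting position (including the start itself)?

BFS flood-fill from (row=2, col=0):
  Distance 0: (row=2, col=0)
  Distance 1: (row=2, col=1)
  Distance 2: (row=1, col=1), (row=2, col=2)
  Distance 3: (row=0, col=1), (row=2, col=3)
  Distance 4: (row=0, col=0), (row=0, col=2), (row=1, col=3), (row=2, col=4)
  Distance 5: (row=0, col=3), (row=1, col=4), (row=2, col=5)
  Distance 6: (row=1, col=5), (row=2, col=6)
  Distance 7: (row=0, col=5), (row=1, col=6)
  Distance 8: (row=1, col=7)
  Distance 9: (row=0, col=7), (row=1, col=8)
  Distance 10: (row=0, col=8), (row=1, col=9), (row=2, col=8)
  Distance 11: (row=2, col=9)
Total reachable: 24 (grid has 24 open cells total)

Answer: Reachable cells: 24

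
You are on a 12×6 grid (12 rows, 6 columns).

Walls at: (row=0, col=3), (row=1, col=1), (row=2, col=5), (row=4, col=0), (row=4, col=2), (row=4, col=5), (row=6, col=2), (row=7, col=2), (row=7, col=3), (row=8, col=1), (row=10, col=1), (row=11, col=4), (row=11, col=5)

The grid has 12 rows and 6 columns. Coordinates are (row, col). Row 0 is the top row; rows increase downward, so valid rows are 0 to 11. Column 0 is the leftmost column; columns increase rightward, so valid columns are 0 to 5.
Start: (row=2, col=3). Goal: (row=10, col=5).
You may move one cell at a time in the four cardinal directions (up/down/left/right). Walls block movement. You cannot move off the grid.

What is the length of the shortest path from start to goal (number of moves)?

Answer: Shortest path length: 10

Derivation:
BFS from (row=2, col=3) until reaching (row=10, col=5):
  Distance 0: (row=2, col=3)
  Distance 1: (row=1, col=3), (row=2, col=2), (row=2, col=4), (row=3, col=3)
  Distance 2: (row=1, col=2), (row=1, col=4), (row=2, col=1), (row=3, col=2), (row=3, col=4), (row=4, col=3)
  Distance 3: (row=0, col=2), (row=0, col=4), (row=1, col=5), (row=2, col=0), (row=3, col=1), (row=3, col=5), (row=4, col=4), (row=5, col=3)
  Distance 4: (row=0, col=1), (row=0, col=5), (row=1, col=0), (row=3, col=0), (row=4, col=1), (row=5, col=2), (row=5, col=4), (row=6, col=3)
  Distance 5: (row=0, col=0), (row=5, col=1), (row=5, col=5), (row=6, col=4)
  Distance 6: (row=5, col=0), (row=6, col=1), (row=6, col=5), (row=7, col=4)
  Distance 7: (row=6, col=0), (row=7, col=1), (row=7, col=5), (row=8, col=4)
  Distance 8: (row=7, col=0), (row=8, col=3), (row=8, col=5), (row=9, col=4)
  Distance 9: (row=8, col=0), (row=8, col=2), (row=9, col=3), (row=9, col=5), (row=10, col=4)
  Distance 10: (row=9, col=0), (row=9, col=2), (row=10, col=3), (row=10, col=5)  <- goal reached here
One shortest path (10 moves): (row=2, col=3) -> (row=2, col=4) -> (row=3, col=4) -> (row=4, col=4) -> (row=5, col=4) -> (row=5, col=5) -> (row=6, col=5) -> (row=7, col=5) -> (row=8, col=5) -> (row=9, col=5) -> (row=10, col=5)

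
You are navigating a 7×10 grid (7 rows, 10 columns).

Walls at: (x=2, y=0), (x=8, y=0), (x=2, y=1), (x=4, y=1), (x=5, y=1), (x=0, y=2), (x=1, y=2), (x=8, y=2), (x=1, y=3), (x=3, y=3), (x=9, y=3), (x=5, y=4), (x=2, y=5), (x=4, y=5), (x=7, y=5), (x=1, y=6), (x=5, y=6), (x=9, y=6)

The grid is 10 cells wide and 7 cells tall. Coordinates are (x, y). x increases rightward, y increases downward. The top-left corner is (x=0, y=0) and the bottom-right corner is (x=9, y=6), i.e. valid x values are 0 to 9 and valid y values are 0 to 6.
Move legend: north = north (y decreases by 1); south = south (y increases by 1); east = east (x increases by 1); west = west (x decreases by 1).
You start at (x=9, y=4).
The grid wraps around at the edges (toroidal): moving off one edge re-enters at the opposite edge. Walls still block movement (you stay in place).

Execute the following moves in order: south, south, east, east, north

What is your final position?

Answer: Final position: (x=1, y=4)

Derivation:
Start: (x=9, y=4)
  south (south): (x=9, y=4) -> (x=9, y=5)
  south (south): blocked, stay at (x=9, y=5)
  east (east): (x=9, y=5) -> (x=0, y=5)
  east (east): (x=0, y=5) -> (x=1, y=5)
  north (north): (x=1, y=5) -> (x=1, y=4)
Final: (x=1, y=4)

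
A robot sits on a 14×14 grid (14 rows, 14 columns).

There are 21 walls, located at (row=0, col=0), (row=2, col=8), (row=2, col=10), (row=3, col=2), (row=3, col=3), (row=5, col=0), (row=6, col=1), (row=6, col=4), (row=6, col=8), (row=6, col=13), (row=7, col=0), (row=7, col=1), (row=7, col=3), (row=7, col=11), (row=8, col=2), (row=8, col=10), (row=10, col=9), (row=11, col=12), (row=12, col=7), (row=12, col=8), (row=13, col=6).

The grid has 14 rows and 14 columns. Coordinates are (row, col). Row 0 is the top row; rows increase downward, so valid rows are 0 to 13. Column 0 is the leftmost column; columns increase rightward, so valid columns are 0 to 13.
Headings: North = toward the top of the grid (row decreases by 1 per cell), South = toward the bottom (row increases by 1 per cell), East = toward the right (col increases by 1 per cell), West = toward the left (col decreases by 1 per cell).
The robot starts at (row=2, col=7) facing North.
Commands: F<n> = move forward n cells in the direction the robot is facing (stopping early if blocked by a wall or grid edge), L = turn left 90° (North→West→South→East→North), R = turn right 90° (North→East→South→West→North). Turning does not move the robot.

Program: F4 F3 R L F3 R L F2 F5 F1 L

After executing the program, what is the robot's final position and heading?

Answer: Final position: (row=0, col=7), facing West

Derivation:
Start: (row=2, col=7), facing North
  F4: move forward 2/4 (blocked), now at (row=0, col=7)
  F3: move forward 0/3 (blocked), now at (row=0, col=7)
  R: turn right, now facing East
  L: turn left, now facing North
  F3: move forward 0/3 (blocked), now at (row=0, col=7)
  R: turn right, now facing East
  L: turn left, now facing North
  F2: move forward 0/2 (blocked), now at (row=0, col=7)
  F5: move forward 0/5 (blocked), now at (row=0, col=7)
  F1: move forward 0/1 (blocked), now at (row=0, col=7)
  L: turn left, now facing West
Final: (row=0, col=7), facing West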